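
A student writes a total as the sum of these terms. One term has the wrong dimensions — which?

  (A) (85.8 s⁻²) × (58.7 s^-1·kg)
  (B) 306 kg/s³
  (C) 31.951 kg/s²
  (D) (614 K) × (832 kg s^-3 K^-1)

(C)

Dimensions:
  (A) [s⁻²] · [kg·s⁻¹] = kg·s⁻³
  (B) kg·s⁻³
  (C) kg·s⁻²
  (D) [K] · [kg·s⁻³·K⁻¹] = kg·s⁻³
All reduce to kg·s⁻³ except (C), which is kg·s⁻².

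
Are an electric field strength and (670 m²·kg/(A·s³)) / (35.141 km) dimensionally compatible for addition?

Dimensions:
  an electric field strength:  [electric field strength] = kg·m·s⁻³·A⁻¹
  (670 m²·kg/(A·s³)) / (35.141 km):  [kg·m²·s⁻³·A⁻¹] / [m] = kg·m·s⁻³·A⁻¹
Both are kg·m·s⁻³·A⁻¹, so they have the same dimensions and can be added.

Yes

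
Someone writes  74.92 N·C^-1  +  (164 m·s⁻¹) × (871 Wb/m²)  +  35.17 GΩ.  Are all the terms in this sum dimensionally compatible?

No

Reduce each to base SI dimensions:
  74.92 N·C^-1:  N·C⁻¹ = kg·m·s⁻²·(s·A)⁻¹ = kg·m·s⁻³·A⁻¹
  (164 m·s⁻¹) × (871 Wb/m²):  [m·s⁻¹] · [kg·s⁻²·A⁻¹] = kg·m·s⁻³·A⁻¹
  35.17 GΩ:  Ω = V·A⁻¹ = kg·m²·s⁻³·A⁻²
The terms do not share a single dimension (kg·m²·s⁻³·A⁻² vs kg·m·s⁻³·A⁻¹).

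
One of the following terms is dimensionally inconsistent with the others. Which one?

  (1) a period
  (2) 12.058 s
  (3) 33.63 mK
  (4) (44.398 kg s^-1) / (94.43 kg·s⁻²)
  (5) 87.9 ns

(3)

Reduce each to base SI dimensions:
  (1) [period] = s
  (2) s
  (3) K
  (4) [kg·s⁻¹] / [kg·s⁻²] = s
  (5) s
All reduce to s except (3), which is K.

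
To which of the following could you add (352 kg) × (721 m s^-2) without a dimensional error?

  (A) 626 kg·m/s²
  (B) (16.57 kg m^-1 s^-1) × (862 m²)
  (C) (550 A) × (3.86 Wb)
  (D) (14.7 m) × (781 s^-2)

(A)

Reference: [kg] · [m·s⁻²] = kg·m·s⁻².
Each option:
  (A) kg·m·s⁻²  ← same
  (B) [kg·m⁻¹·s⁻¹] · [m²] = kg·m·s⁻¹
  (C) [A] · [kg·m²·s⁻²·A⁻¹] = kg·m²·s⁻²
  (D) [m] · [s⁻²] = m·s⁻²
Only (A) matches kg·m·s⁻².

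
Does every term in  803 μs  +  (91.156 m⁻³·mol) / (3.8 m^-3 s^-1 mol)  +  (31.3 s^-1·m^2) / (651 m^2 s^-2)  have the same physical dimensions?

In SI base units:
  803 μs:  s
  (91.156 m⁻³·mol) / (3.8 m^-3 s^-1 mol):  [m⁻³·mol] / [m⁻³·s⁻¹·mol] = s
  (31.3 s^-1·m^2) / (651 m^2 s^-2):  [m²·s⁻¹] / [m²·s⁻²] = s
Every term reduces to s.

Yes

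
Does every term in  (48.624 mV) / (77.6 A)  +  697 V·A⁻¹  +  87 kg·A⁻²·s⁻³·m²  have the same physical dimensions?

Reduce each to base SI dimensions:
  (48.624 mV) / (77.6 A):  [kg·m²·s⁻³·A⁻¹] / [A] = kg·m²·s⁻³·A⁻²
  697 V·A⁻¹:  V·A⁻¹ = J·C⁻¹·A⁻¹ = kg·m²·s⁻³·A⁻²
  87 kg·A⁻²·s⁻³·m²:  kg·m²·s⁻³·A⁻²
Every term reduces to kg·m²·s⁻³·A⁻².

Yes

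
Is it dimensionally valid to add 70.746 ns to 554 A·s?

No

Work out the base dimensions of each:
  70.746 ns:  s
  554 A·s:  A·s = s·A
s ≠ s·A, so they cannot be added.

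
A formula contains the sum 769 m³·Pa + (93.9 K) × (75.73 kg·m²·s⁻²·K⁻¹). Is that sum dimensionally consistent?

Yes

Reduce each to base SI dimensions:
  769 m³·Pa:  Pa·m³ = N·m⁻²·m³ = kg·m²·s⁻²
  (93.9 K) × (75.73 kg·m²·s⁻²·K⁻¹):  [K] · [kg·m²·s⁻²·K⁻¹] = kg·m²·s⁻²
Both are kg·m²·s⁻², so they have the same dimensions and can be added.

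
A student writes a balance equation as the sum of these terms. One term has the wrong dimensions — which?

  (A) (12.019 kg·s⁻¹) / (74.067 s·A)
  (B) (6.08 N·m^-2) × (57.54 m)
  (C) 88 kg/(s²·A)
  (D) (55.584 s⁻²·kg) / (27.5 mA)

Work out the base dimensions of each:
  (A) [kg·s⁻¹] / [s·A] = kg·s⁻²·A⁻¹
  (B) [kg·m⁻¹·s⁻²] · [m] = kg·s⁻²
  (C) kg·s⁻²·A⁻¹
  (D) [kg·s⁻²] / [A] = kg·s⁻²·A⁻¹
All reduce to kg·s⁻²·A⁻¹ except (B), which is kg·s⁻².

(B)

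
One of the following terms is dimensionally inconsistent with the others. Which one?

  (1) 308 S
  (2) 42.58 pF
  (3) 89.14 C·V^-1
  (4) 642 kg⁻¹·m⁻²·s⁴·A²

(1)

Dimensions:
  (1) S = Ω⁻¹ = kg⁻¹·m⁻²·s³·A²
  (2) F = C·V⁻¹ = kg⁻¹·m⁻²·s⁴·A²
  (3) C·V⁻¹ = s·A·(J·C⁻¹)⁻¹ = kg⁻¹·m⁻²·s⁴·A²
  (4) kg⁻¹·m⁻²·s⁴·A²
All reduce to kg⁻¹·m⁻²·s⁴·A² except (1), which is kg⁻¹·m⁻²·s³·A².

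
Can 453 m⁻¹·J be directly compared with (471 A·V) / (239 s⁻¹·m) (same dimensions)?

Dimensions:
  453 m⁻¹·J:  J·m⁻¹ = N·m·m⁻¹ = kg·m·s⁻²
  (471 A·V) / (239 s⁻¹·m):  [kg·m²·s⁻³] / [m·s⁻¹] = kg·m·s⁻²
Both are kg·m·s⁻², so they have the same dimensions and can be added.

Yes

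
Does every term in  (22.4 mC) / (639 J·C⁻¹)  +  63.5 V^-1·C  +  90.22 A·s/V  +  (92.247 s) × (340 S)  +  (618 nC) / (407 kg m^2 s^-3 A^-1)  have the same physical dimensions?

Yes

Reduce each to base SI dimensions:
  (22.4 mC) / (639 J·C⁻¹):  [s·A] / [kg·m²·s⁻³·A⁻¹] = kg⁻¹·m⁻²·s⁴·A²
  63.5 V^-1·C:  C·V⁻¹ = s·A·(J·C⁻¹)⁻¹ = kg⁻¹·m⁻²·s⁴·A²
  90.22 A·s/V:  A·s·V⁻¹ = A·s·(J·C⁻¹)⁻¹ = kg⁻¹·m⁻²·s⁴·A²
  (92.247 s) × (340 S):  [s] · [kg⁻¹·m⁻²·s³·A²] = kg⁻¹·m⁻²·s⁴·A²
  (618 nC) / (407 kg m^2 s^-3 A^-1):  [s·A] / [kg·m²·s⁻³·A⁻¹] = kg⁻¹·m⁻²·s⁴·A²
Every term reduces to kg⁻¹·m⁻²·s⁴·A².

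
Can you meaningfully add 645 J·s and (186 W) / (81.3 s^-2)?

Yes

Reduce each to base SI dimensions:
  645 J·s:  J·s = N·m·s = kg·m²·s⁻¹
  (186 W) / (81.3 s^-2):  [kg·m²·s⁻³] / [s⁻²] = kg·m²·s⁻¹
Both are kg·m²·s⁻¹, so they have the same dimensions and can be added.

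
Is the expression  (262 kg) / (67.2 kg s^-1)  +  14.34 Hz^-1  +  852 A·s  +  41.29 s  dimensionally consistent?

In SI base units:
  (262 kg) / (67.2 kg s^-1):  [kg] / [kg·s⁻¹] = s
  14.34 Hz^-1:  Hz⁻¹ = (s⁻¹)⁻¹ = s
  852 A·s:  A·s = s·A
  41.29 s:  s
The terms do not share a single dimension (s vs s·A).

No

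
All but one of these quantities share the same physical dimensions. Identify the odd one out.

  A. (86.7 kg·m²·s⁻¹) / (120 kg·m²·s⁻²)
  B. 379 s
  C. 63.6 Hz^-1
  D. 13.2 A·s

D.

Reduce each to base SI dimensions:
  A. [kg·m²·s⁻¹] / [kg·m²·s⁻²] = s
  B. s
  C. Hz⁻¹ = (s⁻¹)⁻¹ = s
  D. A·s = s·A
All reduce to s except D., which is s·A.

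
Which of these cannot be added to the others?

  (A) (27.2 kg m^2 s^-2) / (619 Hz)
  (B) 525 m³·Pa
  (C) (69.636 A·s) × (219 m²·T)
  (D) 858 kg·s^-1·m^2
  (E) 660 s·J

Work out the base dimensions of each:
  (A) [kg·m²·s⁻²] / [s⁻¹] = kg·m²·s⁻¹
  (B) Pa·m³ = N·m⁻²·m³ = kg·m²·s⁻²
  (C) [s·A] · [kg·m²·s⁻²·A⁻¹] = kg·m²·s⁻¹
  (D) kg·m²·s⁻¹
  (E) J·s = N·m·s = kg·m²·s⁻¹
All reduce to kg·m²·s⁻¹ except (B), which is kg·m²·s⁻².

(B)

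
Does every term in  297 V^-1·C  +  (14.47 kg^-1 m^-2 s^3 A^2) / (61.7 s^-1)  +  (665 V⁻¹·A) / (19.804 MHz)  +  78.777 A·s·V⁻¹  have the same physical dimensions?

Yes

Dimensions:
  297 V^-1·C:  C·V⁻¹ = s·A·(J·C⁻¹)⁻¹ = kg⁻¹·m⁻²·s⁴·A²
  (14.47 kg^-1 m^-2 s^3 A^2) / (61.7 s^-1):  [kg⁻¹·m⁻²·s³·A²] / [s⁻¹] = kg⁻¹·m⁻²·s⁴·A²
  (665 V⁻¹·A) / (19.804 MHz):  [kg⁻¹·m⁻²·s³·A²] / [s⁻¹] = kg⁻¹·m⁻²·s⁴·A²
  78.777 A·s·V⁻¹:  A·s·V⁻¹ = A·s·(J·C⁻¹)⁻¹ = kg⁻¹·m⁻²·s⁴·A²
Every term reduces to kg⁻¹·m⁻²·s⁴·A².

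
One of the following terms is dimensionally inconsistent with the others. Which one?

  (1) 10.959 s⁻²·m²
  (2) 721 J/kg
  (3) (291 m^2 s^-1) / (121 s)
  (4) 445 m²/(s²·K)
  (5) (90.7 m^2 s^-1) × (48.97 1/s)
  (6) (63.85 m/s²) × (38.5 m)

Expand each in SI base units:
  (1) m²·s⁻²
  (2) J·kg⁻¹ = N·m·kg⁻¹ = m²·s⁻²
  (3) [m²·s⁻¹] / [s] = m²·s⁻²
  (4) m²·s⁻²·K⁻¹
  (5) [m²·s⁻¹] · [s⁻¹] = m²·s⁻²
  (6) [m·s⁻²] · [m] = m²·s⁻²
All reduce to m²·s⁻² except (4), which is m²·s⁻²·K⁻¹.

(4)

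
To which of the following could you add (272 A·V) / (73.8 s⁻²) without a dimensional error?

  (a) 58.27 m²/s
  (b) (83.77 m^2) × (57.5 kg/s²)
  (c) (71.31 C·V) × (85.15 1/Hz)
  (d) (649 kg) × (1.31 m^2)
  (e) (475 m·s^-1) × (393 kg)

Reference: [kg·m²·s⁻³] / [s⁻²] = kg·m²·s⁻¹.
Each option:
  (a) m²·s⁻¹
  (b) [m²] · [kg·s⁻²] = kg·m²·s⁻²
  (c) [kg·m²·s⁻²] · [s] = kg·m²·s⁻¹  ← same
  (d) [kg] · [m²] = kg·m²
  (e) [m·s⁻¹] · [kg] = kg·m·s⁻¹
Only (c) matches kg·m²·s⁻¹.

(c)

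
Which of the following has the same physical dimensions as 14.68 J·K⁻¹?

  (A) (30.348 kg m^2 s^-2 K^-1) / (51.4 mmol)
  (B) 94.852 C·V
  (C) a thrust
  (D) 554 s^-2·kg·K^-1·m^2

(D)

Reference: J·K⁻¹ = N·m·K⁻¹ = kg·m²·s⁻²·K⁻¹.
Each option:
  (A) [kg·m²·s⁻²·K⁻¹] / [mol] = kg·m²·s⁻²·K⁻¹·mol⁻¹
  (B) C·V = s·A·J·C⁻¹ = kg·m²·s⁻²
  (C) [thrust] = kg·m·s⁻²
  (D) kg·m²·s⁻²·K⁻¹  ← same
Only (D) matches kg·m²·s⁻²·K⁻¹.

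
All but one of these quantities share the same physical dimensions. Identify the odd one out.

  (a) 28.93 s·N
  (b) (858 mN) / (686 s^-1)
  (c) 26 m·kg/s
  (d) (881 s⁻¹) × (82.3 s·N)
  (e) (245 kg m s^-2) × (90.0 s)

In SI base units:
  (a) N·s = kg·m·s⁻²·s = kg·m·s⁻¹
  (b) [kg·m·s⁻²] / [s⁻¹] = kg·m·s⁻¹
  (c) kg·m·s⁻¹
  (d) [s⁻¹] · [kg·m·s⁻¹] = kg·m·s⁻²
  (e) [kg·m·s⁻²] · [s] = kg·m·s⁻¹
All reduce to kg·m·s⁻¹ except (d), which is kg·m·s⁻².

(d)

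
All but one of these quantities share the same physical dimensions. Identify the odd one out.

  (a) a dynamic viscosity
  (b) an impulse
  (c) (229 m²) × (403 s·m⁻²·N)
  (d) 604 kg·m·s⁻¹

(a)

In SI base units:
  (a) [dynamic viscosity] = kg·m⁻¹·s⁻¹
  (b) [impulse] = kg·m·s⁻¹
  (c) [m²] · [kg·m⁻¹·s⁻¹] = kg·m·s⁻¹
  (d) kg·m·s⁻¹
All reduce to kg·m·s⁻¹ except (a), which is kg·m⁻¹·s⁻¹.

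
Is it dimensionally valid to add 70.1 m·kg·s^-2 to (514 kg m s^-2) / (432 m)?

No

Reduce each to base SI dimensions:
  70.1 m·kg·s^-2:  kg·m·s⁻²
  (514 kg m s^-2) / (432 m):  [kg·m·s⁻²] / [m] = kg·s⁻²
kg·m·s⁻² ≠ kg·s⁻², so they cannot be added.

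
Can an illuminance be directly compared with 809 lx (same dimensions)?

Work out the base dimensions of each:
  an illuminance:  [illuminance] = m⁻²·cd
  809 lx:  lx = lm·m⁻² = m⁻²·cd
Both are m⁻²·cd, so they have the same dimensions and can be added.

Yes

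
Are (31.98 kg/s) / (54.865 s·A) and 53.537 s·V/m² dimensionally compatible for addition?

Expand each in SI base units:
  (31.98 kg/s) / (54.865 s·A):  [kg·s⁻¹] / [s·A] = kg·s⁻²·A⁻¹
  53.537 s·V/m²:  V·s·m⁻² = J·C⁻¹·s·m⁻² = kg·s⁻²·A⁻¹
Both are kg·s⁻²·A⁻¹, so they have the same dimensions and can be added.

Yes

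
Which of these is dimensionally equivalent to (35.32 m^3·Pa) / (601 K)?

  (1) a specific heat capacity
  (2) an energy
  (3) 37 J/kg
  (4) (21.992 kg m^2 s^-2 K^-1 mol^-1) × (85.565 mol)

(4)

Reference: [kg·m²·s⁻²] / [K] = kg·m²·s⁻²·K⁻¹.
Each option:
  (1) [specific heat capacity] = m²·s⁻²·K⁻¹
  (2) [energy] = kg·m²·s⁻²
  (3) J·kg⁻¹ = N·m·kg⁻¹ = m²·s⁻²
  (4) [kg·m²·s⁻²·K⁻¹·mol⁻¹] · [mol] = kg·m²·s⁻²·K⁻¹  ← same
Only (4) matches kg·m²·s⁻²·K⁻¹.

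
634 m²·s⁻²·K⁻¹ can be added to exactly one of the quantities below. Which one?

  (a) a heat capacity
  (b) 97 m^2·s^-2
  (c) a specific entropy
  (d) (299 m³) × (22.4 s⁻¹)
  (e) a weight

Reference: m²·s⁻²·K⁻¹.
Each option:
  (a) [heat capacity] = kg·m²·s⁻²·K⁻¹
  (b) m²·s⁻²
  (c) [specific entropy] = m²·s⁻²·K⁻¹  ← same
  (d) [m³] · [s⁻¹] = m³·s⁻¹
  (e) [weight] = kg·m·s⁻²
Only (c) matches m²·s⁻²·K⁻¹.

(c)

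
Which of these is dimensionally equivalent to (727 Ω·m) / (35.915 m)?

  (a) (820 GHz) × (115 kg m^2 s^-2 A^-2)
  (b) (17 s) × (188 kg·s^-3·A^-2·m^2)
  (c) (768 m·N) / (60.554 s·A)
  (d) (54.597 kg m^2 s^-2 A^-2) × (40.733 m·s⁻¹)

(a)

Reference: [kg·m³·s⁻³·A⁻²] / [m] = kg·m²·s⁻³·A⁻².
Each option:
  (a) [s⁻¹] · [kg·m²·s⁻²·A⁻²] = kg·m²·s⁻³·A⁻²  ← same
  (b) [s] · [kg·m²·s⁻³·A⁻²] = kg·m²·s⁻²·A⁻²
  (c) [kg·m²·s⁻²] / [s·A] = kg·m²·s⁻³·A⁻¹
  (d) [kg·m²·s⁻²·A⁻²] · [m·s⁻¹] = kg·m³·s⁻³·A⁻²
Only (a) matches kg·m²·s⁻³·A⁻².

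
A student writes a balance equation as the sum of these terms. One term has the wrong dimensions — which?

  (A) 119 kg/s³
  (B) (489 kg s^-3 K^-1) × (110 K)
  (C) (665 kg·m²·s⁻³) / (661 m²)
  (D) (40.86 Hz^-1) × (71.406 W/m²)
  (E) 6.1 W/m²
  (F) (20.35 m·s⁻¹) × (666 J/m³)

(D)

In SI base units:
  (A) kg·s⁻³
  (B) [kg·s⁻³·K⁻¹] · [K] = kg·s⁻³
  (C) [kg·m²·s⁻³] / [m²] = kg·s⁻³
  (D) [s] · [kg·s⁻³] = kg·s⁻²
  (E) W·m⁻² = J·s⁻¹·m⁻² = kg·s⁻³
  (F) [m·s⁻¹] · [kg·m⁻¹·s⁻²] = kg·s⁻³
All reduce to kg·s⁻³ except (D), which is kg·s⁻².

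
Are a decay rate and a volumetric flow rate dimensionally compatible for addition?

No

In SI base units:
  a decay rate:  [decay rate] = s⁻¹
  a volumetric flow rate:  [volumetric flow rate] = m³·s⁻¹
s⁻¹ ≠ m³·s⁻¹, so they cannot be added.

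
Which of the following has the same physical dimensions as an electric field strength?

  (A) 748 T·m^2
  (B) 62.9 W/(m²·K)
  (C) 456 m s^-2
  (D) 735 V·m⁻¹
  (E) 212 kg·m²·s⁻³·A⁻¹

Reference: [electric field strength] = kg·m·s⁻³·A⁻¹.
Each option:
  (A) T·m² = Wb·m⁻²·m² = kg·m²·s⁻²·A⁻¹
  (B) W·m⁻²·K⁻¹ = J·s⁻¹·m⁻²·K⁻¹ = kg·s⁻³·K⁻¹
  (C) m·s⁻²
  (D) V·m⁻¹ = J·C⁻¹·m⁻¹ = kg·m·s⁻³·A⁻¹  ← same
  (E) kg·m²·s⁻³·A⁻¹
Only (D) matches kg·m·s⁻³·A⁻¹.

(D)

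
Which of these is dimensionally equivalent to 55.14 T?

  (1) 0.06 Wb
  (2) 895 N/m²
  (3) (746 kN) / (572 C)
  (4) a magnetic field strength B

(4)

Reference: T = Wb·m⁻² = kg·s⁻²·A⁻¹.
Each option:
  (1) Wb = V·s = kg·m²·s⁻²·A⁻¹
  (2) N·m⁻² = kg·m·s⁻²·m⁻² = kg·m⁻¹·s⁻²
  (3) [kg·m·s⁻²] / [s·A] = kg·m·s⁻³·A⁻¹
  (4) [magnetic field strength B] = kg·s⁻²·A⁻¹  ← same
Only (4) matches kg·s⁻²·A⁻¹.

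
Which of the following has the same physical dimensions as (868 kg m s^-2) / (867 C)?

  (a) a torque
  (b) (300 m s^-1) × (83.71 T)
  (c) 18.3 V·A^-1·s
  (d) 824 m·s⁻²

(b)

Reference: [kg·m·s⁻²] / [s·A] = kg·m·s⁻³·A⁻¹.
Each option:
  (a) [torque] = kg·m²·s⁻²
  (b) [m·s⁻¹] · [kg·s⁻²·A⁻¹] = kg·m·s⁻³·A⁻¹  ← same
  (c) V·s·A⁻¹ = J·C⁻¹·s·A⁻¹ = kg·m²·s⁻²·A⁻²
  (d) m·s⁻²
Only (b) matches kg·m·s⁻³·A⁻¹.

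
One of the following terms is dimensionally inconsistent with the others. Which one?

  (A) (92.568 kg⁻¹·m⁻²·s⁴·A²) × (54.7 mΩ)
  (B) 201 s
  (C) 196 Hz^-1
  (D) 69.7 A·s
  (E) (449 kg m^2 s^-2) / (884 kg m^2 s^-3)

Expand each in SI base units:
  (A) [kg⁻¹·m⁻²·s⁴·A²] · [kg·m²·s⁻³·A⁻²] = s
  (B) s
  (C) Hz⁻¹ = (s⁻¹)⁻¹ = s
  (D) A·s = s·A
  (E) [kg·m²·s⁻²] / [kg·m²·s⁻³] = s
All reduce to s except (D), which is s·A.

(D)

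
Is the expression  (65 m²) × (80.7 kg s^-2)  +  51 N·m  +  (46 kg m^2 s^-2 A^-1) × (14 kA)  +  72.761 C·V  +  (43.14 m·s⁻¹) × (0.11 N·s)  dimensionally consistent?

Expand each in SI base units:
  (65 m²) × (80.7 kg s^-2):  [m²] · [kg·s⁻²] = kg·m²·s⁻²
  51 N·m:  N·m = kg·m·s⁻²·m = kg·m²·s⁻²
  (46 kg m^2 s^-2 A^-1) × (14 kA):  [kg·m²·s⁻²·A⁻¹] · [A] = kg·m²·s⁻²
  72.761 C·V:  C·V = s·A·J·C⁻¹ = kg·m²·s⁻²
  (43.14 m·s⁻¹) × (0.11 N·s):  [m·s⁻¹] · [kg·m·s⁻¹] = kg·m²·s⁻²
Every term reduces to kg·m²·s⁻².

Yes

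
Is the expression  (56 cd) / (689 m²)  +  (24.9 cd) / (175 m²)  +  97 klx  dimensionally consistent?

Expand each in SI base units:
  (56 cd) / (689 m²):  [cd] / [m²] = m⁻²·cd
  (24.9 cd) / (175 m²):  [cd] / [m²] = m⁻²·cd
  97 klx:  lx = lm·m⁻² = m⁻²·cd
Every term reduces to m⁻²·cd.

Yes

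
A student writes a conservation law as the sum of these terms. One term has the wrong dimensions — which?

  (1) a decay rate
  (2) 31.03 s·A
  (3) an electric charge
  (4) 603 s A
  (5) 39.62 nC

Work out the base dimensions of each:
  (1) [decay rate] = s⁻¹
  (2) A·s = s·A
  (3) [electric charge] = s·A
  (4) s·A
  (5) C = s·A
All reduce to s·A except (1), which is s⁻¹.

(1)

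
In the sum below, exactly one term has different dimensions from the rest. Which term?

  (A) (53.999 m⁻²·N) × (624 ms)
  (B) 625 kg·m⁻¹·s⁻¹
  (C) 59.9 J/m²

In SI base units:
  (A) [kg·m⁻¹·s⁻²] · [s] = kg·m⁻¹·s⁻¹
  (B) kg·m⁻¹·s⁻¹
  (C) J·m⁻² = N·m·m⁻² = kg·s⁻²
All reduce to kg·m⁻¹·s⁻¹ except (C), which is kg·s⁻².

(C)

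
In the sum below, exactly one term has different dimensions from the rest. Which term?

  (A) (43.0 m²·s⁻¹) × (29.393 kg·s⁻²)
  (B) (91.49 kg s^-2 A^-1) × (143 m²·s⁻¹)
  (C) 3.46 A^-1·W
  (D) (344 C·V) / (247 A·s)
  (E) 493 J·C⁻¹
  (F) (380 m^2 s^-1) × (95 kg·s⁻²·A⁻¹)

(A)

Expand each in SI base units:
  (A) [m²·s⁻¹] · [kg·s⁻²] = kg·m²·s⁻³
  (B) [kg·s⁻²·A⁻¹] · [m²·s⁻¹] = kg·m²·s⁻³·A⁻¹
  (C) W·A⁻¹ = J·s⁻¹·A⁻¹ = kg·m²·s⁻³·A⁻¹
  (D) [kg·m²·s⁻²] / [s·A] = kg·m²·s⁻³·A⁻¹
  (E) J·C⁻¹ = N·m·(s·A)⁻¹ = kg·m²·s⁻³·A⁻¹
  (F) [m²·s⁻¹] · [kg·s⁻²·A⁻¹] = kg·m²·s⁻³·A⁻¹
All reduce to kg·m²·s⁻³·A⁻¹ except (A), which is kg·m²·s⁻³.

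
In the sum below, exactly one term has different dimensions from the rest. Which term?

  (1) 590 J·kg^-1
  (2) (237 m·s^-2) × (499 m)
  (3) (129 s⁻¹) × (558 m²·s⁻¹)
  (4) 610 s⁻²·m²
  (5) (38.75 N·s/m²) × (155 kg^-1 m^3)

(5)

Reduce each to base SI dimensions:
  (1) J·kg⁻¹ = N·m·kg⁻¹ = m²·s⁻²
  (2) [m·s⁻²] · [m] = m²·s⁻²
  (3) [s⁻¹] · [m²·s⁻¹] = m²·s⁻²
  (4) m²·s⁻²
  (5) [kg·m⁻¹·s⁻¹] · [kg⁻¹·m³] = m²·s⁻¹
All reduce to m²·s⁻² except (5), which is m²·s⁻¹.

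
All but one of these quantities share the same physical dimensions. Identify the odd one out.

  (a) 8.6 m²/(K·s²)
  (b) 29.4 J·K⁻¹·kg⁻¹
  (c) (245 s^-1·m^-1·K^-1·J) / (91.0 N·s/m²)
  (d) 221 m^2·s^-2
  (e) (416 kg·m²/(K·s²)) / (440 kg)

Reduce each to base SI dimensions:
  (a) m²·s⁻²·K⁻¹
  (b) J·kg⁻¹·K⁻¹ = N·m·kg⁻¹·K⁻¹ = m²·s⁻²·K⁻¹
  (c) [kg·m·s⁻³·K⁻¹] / [kg·m⁻¹·s⁻¹] = m²·s⁻²·K⁻¹
  (d) m²·s⁻²
  (e) [kg·m²·s⁻²·K⁻¹] / [kg] = m²·s⁻²·K⁻¹
All reduce to m²·s⁻²·K⁻¹ except (d), which is m²·s⁻².

(d)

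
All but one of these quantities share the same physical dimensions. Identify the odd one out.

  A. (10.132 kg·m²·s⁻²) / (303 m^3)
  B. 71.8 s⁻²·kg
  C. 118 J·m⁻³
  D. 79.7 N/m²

B.

Expand each in SI base units:
  A. [kg·m²·s⁻²] / [m³] = kg·m⁻¹·s⁻²
  B. kg·s⁻²
  C. J·m⁻³ = N·m·m⁻³ = kg·m⁻¹·s⁻²
  D. N·m⁻² = kg·m·s⁻²·m⁻² = kg·m⁻¹·s⁻²
All reduce to kg·m⁻¹·s⁻² except B., which is kg·s⁻².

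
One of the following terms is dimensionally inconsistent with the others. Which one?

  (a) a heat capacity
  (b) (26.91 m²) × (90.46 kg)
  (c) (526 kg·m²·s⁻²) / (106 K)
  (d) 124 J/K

(b)

Reduce each to base SI dimensions:
  (a) [heat capacity] = kg·m²·s⁻²·K⁻¹
  (b) [m²] · [kg] = kg·m²
  (c) [kg·m²·s⁻²] / [K] = kg·m²·s⁻²·K⁻¹
  (d) J·K⁻¹ = N·m·K⁻¹ = kg·m²·s⁻²·K⁻¹
All reduce to kg·m²·s⁻²·K⁻¹ except (b), which is kg·m².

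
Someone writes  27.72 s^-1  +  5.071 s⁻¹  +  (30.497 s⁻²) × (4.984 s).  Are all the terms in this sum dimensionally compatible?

Work out the base dimensions of each:
  27.72 s^-1:  s⁻¹
  5.071 s⁻¹:  s⁻¹
  (30.497 s⁻²) × (4.984 s):  [s⁻²] · [s] = s⁻¹
Every term reduces to s⁻¹.

Yes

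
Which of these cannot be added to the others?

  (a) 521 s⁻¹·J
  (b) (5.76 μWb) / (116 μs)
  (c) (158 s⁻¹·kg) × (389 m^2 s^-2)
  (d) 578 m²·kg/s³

(b)

In SI base units:
  (a) J·s⁻¹ = N·m·s⁻¹ = kg·m²·s⁻³
  (b) [kg·m²·s⁻²·A⁻¹] / [s] = kg·m²·s⁻³·A⁻¹
  (c) [kg·s⁻¹] · [m²·s⁻²] = kg·m²·s⁻³
  (d) kg·m²·s⁻³
All reduce to kg·m²·s⁻³ except (b), which is kg·m²·s⁻³·A⁻¹.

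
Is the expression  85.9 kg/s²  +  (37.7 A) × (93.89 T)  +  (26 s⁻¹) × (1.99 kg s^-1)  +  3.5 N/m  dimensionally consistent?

Dimensions:
  85.9 kg/s²:  kg·s⁻²
  (37.7 A) × (93.89 T):  [A] · [kg·s⁻²·A⁻¹] = kg·s⁻²
  (26 s⁻¹) × (1.99 kg s^-1):  [s⁻¹] · [kg·s⁻¹] = kg·s⁻²
  3.5 N/m:  N·m⁻¹ = kg·m·s⁻²·m⁻¹ = kg·s⁻²
Every term reduces to kg·s⁻².

Yes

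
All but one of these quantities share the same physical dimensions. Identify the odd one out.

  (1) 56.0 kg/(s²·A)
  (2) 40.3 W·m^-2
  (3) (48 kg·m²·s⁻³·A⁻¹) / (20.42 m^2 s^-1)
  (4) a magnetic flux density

(2)

In SI base units:
  (1) kg·s⁻²·A⁻¹
  (2) W·m⁻² = J·s⁻¹·m⁻² = kg·s⁻³
  (3) [kg·m²·s⁻³·A⁻¹] / [m²·s⁻¹] = kg·s⁻²·A⁻¹
  (4) [magnetic flux density] = kg·s⁻²·A⁻¹
All reduce to kg·s⁻²·A⁻¹ except (2), which is kg·s⁻³.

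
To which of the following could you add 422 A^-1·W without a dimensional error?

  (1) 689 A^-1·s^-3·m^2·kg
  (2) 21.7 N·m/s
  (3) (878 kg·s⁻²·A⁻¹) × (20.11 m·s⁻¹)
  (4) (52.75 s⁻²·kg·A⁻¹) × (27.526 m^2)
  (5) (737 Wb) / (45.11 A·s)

Reference: W·A⁻¹ = J·s⁻¹·A⁻¹ = kg·m²·s⁻³·A⁻¹.
Each option:
  (1) kg·m²·s⁻³·A⁻¹  ← same
  (2) N·m·s⁻¹ = kg·m·s⁻²·m·s⁻¹ = kg·m²·s⁻³
  (3) [kg·s⁻²·A⁻¹] · [m·s⁻¹] = kg·m·s⁻³·A⁻¹
  (4) [kg·s⁻²·A⁻¹] · [m²] = kg·m²·s⁻²·A⁻¹
  (5) [kg·m²·s⁻²·A⁻¹] / [s·A] = kg·m²·s⁻³·A⁻²
Only (1) matches kg·m²·s⁻³·A⁻¹.

(1)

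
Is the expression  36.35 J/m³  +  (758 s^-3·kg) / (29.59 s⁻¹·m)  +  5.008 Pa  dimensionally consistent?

Yes

Reduce each to base SI dimensions:
  36.35 J/m³:  J·m⁻³ = N·m·m⁻³ = kg·m⁻¹·s⁻²
  (758 s^-3·kg) / (29.59 s⁻¹·m):  [kg·s⁻³] / [m·s⁻¹] = kg·m⁻¹·s⁻²
  5.008 Pa:  Pa = N·m⁻² = kg·m⁻¹·s⁻²
Every term reduces to kg·m⁻¹·s⁻².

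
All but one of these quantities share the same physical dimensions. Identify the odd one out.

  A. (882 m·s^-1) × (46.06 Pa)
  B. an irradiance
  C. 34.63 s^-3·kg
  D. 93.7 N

D.

Reduce each to base SI dimensions:
  A. [m·s⁻¹] · [kg·m⁻¹·s⁻²] = kg·s⁻³
  B. [irradiance] = kg·s⁻³
  C. kg·s⁻³
  D. N = kg·m·s⁻²
All reduce to kg·s⁻³ except D., which is kg·m·s⁻².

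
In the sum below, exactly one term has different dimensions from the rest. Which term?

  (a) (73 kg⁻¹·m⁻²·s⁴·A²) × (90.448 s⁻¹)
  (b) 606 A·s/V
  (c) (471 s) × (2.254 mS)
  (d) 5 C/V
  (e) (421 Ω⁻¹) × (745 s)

(a)

Expand each in SI base units:
  (a) [kg⁻¹·m⁻²·s⁴·A²] · [s⁻¹] = kg⁻¹·m⁻²·s³·A²
  (b) A·s·V⁻¹ = A·s·(J·C⁻¹)⁻¹ = kg⁻¹·m⁻²·s⁴·A²
  (c) [s] · [kg⁻¹·m⁻²·s³·A²] = kg⁻¹·m⁻²·s⁴·A²
  (d) C·V⁻¹ = s·A·(J·C⁻¹)⁻¹ = kg⁻¹·m⁻²·s⁴·A²
  (e) [kg⁻¹·m⁻²·s³·A²] · [s] = kg⁻¹·m⁻²·s⁴·A²
All reduce to kg⁻¹·m⁻²·s⁴·A² except (a), which is kg⁻¹·m⁻²·s³·A².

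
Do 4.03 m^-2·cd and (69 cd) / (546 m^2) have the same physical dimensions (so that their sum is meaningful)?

Work out the base dimensions of each:
  4.03 m^-2·cd:  cd·m⁻² = m⁻²·cd
  (69 cd) / (546 m^2):  [cd] / [m²] = m⁻²·cd
Both are m⁻²·cd, so they have the same dimensions and can be added.

Yes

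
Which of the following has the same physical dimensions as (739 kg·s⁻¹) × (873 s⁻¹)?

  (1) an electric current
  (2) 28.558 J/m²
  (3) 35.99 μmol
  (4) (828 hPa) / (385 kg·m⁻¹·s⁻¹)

(2)

Reference: [kg·s⁻¹] · [s⁻¹] = kg·s⁻².
Each option:
  (1) [electric current] = A
  (2) J·m⁻² = N·m·m⁻² = kg·s⁻²  ← same
  (3) mol
  (4) [kg·m⁻¹·s⁻²] / [kg·m⁻¹·s⁻¹] = s⁻¹
Only (2) matches kg·s⁻².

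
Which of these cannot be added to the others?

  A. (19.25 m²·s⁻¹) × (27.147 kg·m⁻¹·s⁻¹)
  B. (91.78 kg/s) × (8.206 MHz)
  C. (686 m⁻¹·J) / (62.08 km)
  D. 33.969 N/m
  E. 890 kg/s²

A.

Dimensions:
  A. [m²·s⁻¹] · [kg·m⁻¹·s⁻¹] = kg·m·s⁻²
  B. [kg·s⁻¹] · [s⁻¹] = kg·s⁻²
  C. [kg·m·s⁻²] / [m] = kg·s⁻²
  D. N·m⁻¹ = kg·m·s⁻²·m⁻¹ = kg·s⁻²
  E. kg·s⁻²
All reduce to kg·s⁻² except A., which is kg·m·s⁻².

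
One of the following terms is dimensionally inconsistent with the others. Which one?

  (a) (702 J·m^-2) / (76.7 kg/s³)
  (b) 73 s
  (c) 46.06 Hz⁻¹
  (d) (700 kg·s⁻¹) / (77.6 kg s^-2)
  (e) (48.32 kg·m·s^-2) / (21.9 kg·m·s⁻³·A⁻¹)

Expand each in SI base units:
  (a) [kg·s⁻²] / [kg·s⁻³] = s
  (b) s
  (c) Hz⁻¹ = (s⁻¹)⁻¹ = s
  (d) [kg·s⁻¹] / [kg·s⁻²] = s
  (e) [kg·m·s⁻²] / [kg·m·s⁻³·A⁻¹] = s·A
All reduce to s except (e), which is s·A.

(e)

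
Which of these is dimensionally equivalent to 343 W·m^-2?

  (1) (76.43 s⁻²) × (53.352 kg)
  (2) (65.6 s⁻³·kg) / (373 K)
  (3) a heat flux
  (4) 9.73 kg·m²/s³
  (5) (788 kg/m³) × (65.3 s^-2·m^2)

(3)

Reference: W·m⁻² = J·s⁻¹·m⁻² = kg·s⁻³.
Each option:
  (1) [s⁻²] · [kg] = kg·s⁻²
  (2) [kg·s⁻³] / [K] = kg·s⁻³·K⁻¹
  (3) [heat flux] = kg·s⁻³  ← same
  (4) kg·m²·s⁻³
  (5) [kg·m⁻³] · [m²·s⁻²] = kg·m⁻¹·s⁻²
Only (3) matches kg·s⁻³.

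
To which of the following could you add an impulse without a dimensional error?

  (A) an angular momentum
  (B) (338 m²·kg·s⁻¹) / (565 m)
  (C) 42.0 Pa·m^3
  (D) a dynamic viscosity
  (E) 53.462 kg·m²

Reference: [impulse] = kg·m·s⁻¹.
Each option:
  (A) [angular momentum] = kg·m²·s⁻¹
  (B) [kg·m²·s⁻¹] / [m] = kg·m·s⁻¹  ← same
  (C) Pa·m³ = N·m⁻²·m³ = kg·m²·s⁻²
  (D) [dynamic viscosity] = kg·m⁻¹·s⁻¹
  (E) kg·m²
Only (B) matches kg·m·s⁻¹.

(B)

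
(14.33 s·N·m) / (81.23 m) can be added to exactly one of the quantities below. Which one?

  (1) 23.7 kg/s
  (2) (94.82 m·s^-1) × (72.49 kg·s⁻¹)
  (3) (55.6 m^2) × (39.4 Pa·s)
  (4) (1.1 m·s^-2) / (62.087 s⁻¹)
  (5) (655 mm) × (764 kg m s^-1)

(3)

Reference: [kg·m²·s⁻¹] / [m] = kg·m·s⁻¹.
Each option:
  (1) kg·s⁻¹
  (2) [m·s⁻¹] · [kg·s⁻¹] = kg·m·s⁻²
  (3) [m²] · [kg·m⁻¹·s⁻¹] = kg·m·s⁻¹  ← same
  (4) [m·s⁻²] / [s⁻¹] = m·s⁻¹
  (5) [m] · [kg·m·s⁻¹] = kg·m²·s⁻¹
Only (3) matches kg·m·s⁻¹.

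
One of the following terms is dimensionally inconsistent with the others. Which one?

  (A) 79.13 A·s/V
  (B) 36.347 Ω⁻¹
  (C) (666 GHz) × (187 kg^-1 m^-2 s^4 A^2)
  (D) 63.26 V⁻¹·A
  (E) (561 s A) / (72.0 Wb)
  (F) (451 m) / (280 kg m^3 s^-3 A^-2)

(A)

Work out the base dimensions of each:
  (A) A·s·V⁻¹ = A·s·(J·C⁻¹)⁻¹ = kg⁻¹·m⁻²·s⁴·A²
  (B) Ω⁻¹ = (V·A⁻¹)⁻¹ = kg⁻¹·m⁻²·s³·A²
  (C) [s⁻¹] · [kg⁻¹·m⁻²·s⁴·A²] = kg⁻¹·m⁻²·s³·A²
  (D) A·V⁻¹ = A·(J·C⁻¹)⁻¹ = kg⁻¹·m⁻²·s³·A²
  (E) [s·A] / [kg·m²·s⁻²·A⁻¹] = kg⁻¹·m⁻²·s³·A²
  (F) [m] / [kg·m³·s⁻³·A⁻²] = kg⁻¹·m⁻²·s³·A²
All reduce to kg⁻¹·m⁻²·s³·A² except (A), which is kg⁻¹·m⁻²·s⁴·A².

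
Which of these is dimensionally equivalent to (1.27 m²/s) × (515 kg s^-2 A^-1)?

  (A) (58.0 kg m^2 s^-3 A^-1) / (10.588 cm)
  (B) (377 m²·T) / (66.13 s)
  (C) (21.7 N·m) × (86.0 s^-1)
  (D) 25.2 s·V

(B)

Reference: [m²·s⁻¹] · [kg·s⁻²·A⁻¹] = kg·m²·s⁻³·A⁻¹.
Each option:
  (A) [kg·m²·s⁻³·A⁻¹] / [m] = kg·m·s⁻³·A⁻¹
  (B) [kg·m²·s⁻²·A⁻¹] / [s] = kg·m²·s⁻³·A⁻¹  ← same
  (C) [kg·m²·s⁻²] · [s⁻¹] = kg·m²·s⁻³
  (D) V·s = J·C⁻¹·s = kg·m²·s⁻²·A⁻¹
Only (B) matches kg·m²·s⁻³·A⁻¹.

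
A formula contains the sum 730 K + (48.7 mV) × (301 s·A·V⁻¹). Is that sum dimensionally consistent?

Reduce each to base SI dimensions:
  730 K:  K
  (48.7 mV) × (301 s·A·V⁻¹):  [kg·m²·s⁻³·A⁻¹] · [kg⁻¹·m⁻²·s⁴·A²] = s·A
K ≠ s·A, so they cannot be added.

No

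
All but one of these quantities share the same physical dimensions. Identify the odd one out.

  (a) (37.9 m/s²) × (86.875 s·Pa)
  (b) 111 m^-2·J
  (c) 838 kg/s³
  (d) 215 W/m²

Dimensions:
  (a) [m·s⁻²] · [kg·m⁻¹·s⁻¹] = kg·s⁻³
  (b) J·m⁻² = N·m·m⁻² = kg·s⁻²
  (c) kg·s⁻³
  (d) W·m⁻² = J·s⁻¹·m⁻² = kg·s⁻³
All reduce to kg·s⁻³ except (b), which is kg·s⁻².

(b)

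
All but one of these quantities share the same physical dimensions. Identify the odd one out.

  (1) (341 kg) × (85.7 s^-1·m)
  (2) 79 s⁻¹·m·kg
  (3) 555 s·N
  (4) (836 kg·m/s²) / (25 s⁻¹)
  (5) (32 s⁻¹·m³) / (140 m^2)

(5)

Dimensions:
  (1) [kg] · [m·s⁻¹] = kg·m·s⁻¹
  (2) kg·m·s⁻¹
  (3) N·s = kg·m·s⁻²·s = kg·m·s⁻¹
  (4) [kg·m·s⁻²] / [s⁻¹] = kg·m·s⁻¹
  (5) [m³·s⁻¹] / [m²] = m·s⁻¹
All reduce to kg·m·s⁻¹ except (5), which is m·s⁻¹.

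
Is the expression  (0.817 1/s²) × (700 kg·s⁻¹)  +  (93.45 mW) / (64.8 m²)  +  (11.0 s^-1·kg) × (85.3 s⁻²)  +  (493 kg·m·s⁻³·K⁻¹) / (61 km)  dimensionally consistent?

In SI base units:
  (0.817 1/s²) × (700 kg·s⁻¹):  [s⁻²] · [kg·s⁻¹] = kg·s⁻³
  (93.45 mW) / (64.8 m²):  [kg·m²·s⁻³] / [m²] = kg·s⁻³
  (11.0 s^-1·kg) × (85.3 s⁻²):  [kg·s⁻¹] · [s⁻²] = kg·s⁻³
  (493 kg·m·s⁻³·K⁻¹) / (61 km):  [kg·m·s⁻³·K⁻¹] / [m] = kg·s⁻³·K⁻¹
The terms do not share a single dimension (kg·s⁻³ vs kg·s⁻³·K⁻¹).

No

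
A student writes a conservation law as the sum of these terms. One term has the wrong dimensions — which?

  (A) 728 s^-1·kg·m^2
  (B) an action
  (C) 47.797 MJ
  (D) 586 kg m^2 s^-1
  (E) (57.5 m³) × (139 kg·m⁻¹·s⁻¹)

(C)

Work out the base dimensions of each:
  (A) kg·m²·s⁻¹
  (B) [action] = kg·m²·s⁻¹
  (C) J = N·m = kg·m²·s⁻²
  (D) kg·m²·s⁻¹
  (E) [m³] · [kg·m⁻¹·s⁻¹] = kg·m²·s⁻¹
All reduce to kg·m²·s⁻¹ except (C), which is kg·m²·s⁻².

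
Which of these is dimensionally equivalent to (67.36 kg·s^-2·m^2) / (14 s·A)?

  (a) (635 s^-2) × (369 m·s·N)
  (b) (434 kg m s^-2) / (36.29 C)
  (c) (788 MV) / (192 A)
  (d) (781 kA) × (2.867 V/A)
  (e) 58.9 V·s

Reference: [kg·m²·s⁻²] / [s·A] = kg·m²·s⁻³·A⁻¹.
Each option:
  (a) [s⁻²] · [kg·m²·s⁻¹] = kg·m²·s⁻³
  (b) [kg·m·s⁻²] / [s·A] = kg·m·s⁻³·A⁻¹
  (c) [kg·m²·s⁻³·A⁻¹] / [A] = kg·m²·s⁻³·A⁻²
  (d) [A] · [kg·m²·s⁻³·A⁻²] = kg·m²·s⁻³·A⁻¹  ← same
  (e) V·s = J·C⁻¹·s = kg·m²·s⁻²·A⁻¹
Only (d) matches kg·m²·s⁻³·A⁻¹.

(d)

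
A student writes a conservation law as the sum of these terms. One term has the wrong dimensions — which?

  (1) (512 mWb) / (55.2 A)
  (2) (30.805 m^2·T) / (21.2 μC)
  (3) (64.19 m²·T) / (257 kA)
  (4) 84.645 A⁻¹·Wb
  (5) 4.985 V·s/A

(2)

In SI base units:
  (1) [kg·m²·s⁻²·A⁻¹] / [A] = kg·m²·s⁻²·A⁻²
  (2) [kg·m²·s⁻²·A⁻¹] / [s·A] = kg·m²·s⁻³·A⁻²
  (3) [kg·m²·s⁻²·A⁻¹] / [A] = kg·m²·s⁻²·A⁻²
  (4) Wb·A⁻¹ = V·s·A⁻¹ = kg·m²·s⁻²·A⁻²
  (5) V·s·A⁻¹ = J·C⁻¹·s·A⁻¹ = kg·m²·s⁻²·A⁻²
All reduce to kg·m²·s⁻²·A⁻² except (2), which is kg·m²·s⁻³·A⁻².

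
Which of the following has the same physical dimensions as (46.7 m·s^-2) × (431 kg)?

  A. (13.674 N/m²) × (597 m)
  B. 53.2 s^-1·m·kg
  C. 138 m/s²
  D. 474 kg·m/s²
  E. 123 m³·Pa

D.

Reference: [m·s⁻²] · [kg] = kg·m·s⁻².
Each option:
  A. [kg·m⁻¹·s⁻²] · [m] = kg·s⁻²
  B. kg·m·s⁻¹
  C. m·s⁻²
  D. kg·m·s⁻²  ← same
  E. Pa·m³ = N·m⁻²·m³ = kg·m²·s⁻²
Only D. matches kg·m·s⁻².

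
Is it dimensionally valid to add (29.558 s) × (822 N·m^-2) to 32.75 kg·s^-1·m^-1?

Yes

Dimensions:
  (29.558 s) × (822 N·m^-2):  [s] · [kg·m⁻¹·s⁻²] = kg·m⁻¹·s⁻¹
  32.75 kg·s^-1·m^-1:  kg·m⁻¹·s⁻¹
Both are kg·m⁻¹·s⁻¹, so they have the same dimensions and can be added.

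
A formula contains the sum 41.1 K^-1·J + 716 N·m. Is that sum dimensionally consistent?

No

In SI base units:
  41.1 K^-1·J:  J·K⁻¹ = N·m·K⁻¹ = kg·m²·s⁻²·K⁻¹
  716 N·m:  N·m = kg·m·s⁻²·m = kg·m²·s⁻²
kg·m²·s⁻²·K⁻¹ ≠ kg·m²·s⁻², so they cannot be added.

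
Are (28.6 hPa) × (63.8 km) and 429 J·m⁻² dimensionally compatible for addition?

Reduce each to base SI dimensions:
  (28.6 hPa) × (63.8 km):  [kg·m⁻¹·s⁻²] · [m] = kg·s⁻²
  429 J·m⁻²:  J·m⁻² = N·m·m⁻² = kg·s⁻²
Both are kg·s⁻², so they have the same dimensions and can be added.

Yes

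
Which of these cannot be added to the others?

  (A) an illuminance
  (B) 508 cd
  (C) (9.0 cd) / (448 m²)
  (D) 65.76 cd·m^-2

Work out the base dimensions of each:
  (A) [illuminance] = m⁻²·cd
  (B) cd
  (C) [cd] / [m²] = m⁻²·cd
  (D) cd·m⁻² = m⁻²·cd
All reduce to m⁻²·cd except (B), which is cd.

(B)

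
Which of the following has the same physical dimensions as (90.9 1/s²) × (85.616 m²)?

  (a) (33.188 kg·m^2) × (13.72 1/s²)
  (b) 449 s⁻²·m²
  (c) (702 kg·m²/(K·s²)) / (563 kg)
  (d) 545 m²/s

(b)

Reference: [s⁻²] · [m²] = m²·s⁻².
Each option:
  (a) [kg·m²] · [s⁻²] = kg·m²·s⁻²
  (b) m²·s⁻²  ← same
  (c) [kg·m²·s⁻²·K⁻¹] / [kg] = m²·s⁻²·K⁻¹
  (d) m²·s⁻¹
Only (b) matches m²·s⁻².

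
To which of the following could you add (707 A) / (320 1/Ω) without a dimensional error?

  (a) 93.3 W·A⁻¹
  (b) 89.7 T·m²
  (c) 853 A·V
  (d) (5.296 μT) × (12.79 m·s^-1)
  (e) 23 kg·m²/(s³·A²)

(a)

Reference: [A] / [kg⁻¹·m⁻²·s³·A²] = kg·m²·s⁻³·A⁻¹.
Each option:
  (a) W·A⁻¹ = J·s⁻¹·A⁻¹ = kg·m²·s⁻³·A⁻¹  ← same
  (b) T·m² = Wb·m⁻²·m² = kg·m²·s⁻²·A⁻¹
  (c) V·A = J·C⁻¹·A = kg·m²·s⁻³
  (d) [kg·s⁻²·A⁻¹] · [m·s⁻¹] = kg·m·s⁻³·A⁻¹
  (e) kg·m²·s⁻³·A⁻²
Only (a) matches kg·m²·s⁻³·A⁻¹.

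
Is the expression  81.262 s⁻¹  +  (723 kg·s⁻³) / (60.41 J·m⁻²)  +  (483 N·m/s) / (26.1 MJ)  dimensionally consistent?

Dimensions:
  81.262 s⁻¹:  s⁻¹
  (723 kg·s⁻³) / (60.41 J·m⁻²):  [kg·s⁻³] / [kg·s⁻²] = s⁻¹
  (483 N·m/s) / (26.1 MJ):  [kg·m²·s⁻³] / [kg·m²·s⁻²] = s⁻¹
Every term reduces to s⁻¹.

Yes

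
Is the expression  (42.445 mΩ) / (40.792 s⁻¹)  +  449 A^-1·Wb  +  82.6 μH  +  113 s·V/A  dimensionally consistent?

Yes

In SI base units:
  (42.445 mΩ) / (40.792 s⁻¹):  [kg·m²·s⁻³·A⁻²] / [s⁻¹] = kg·m²·s⁻²·A⁻²
  449 A^-1·Wb:  Wb·A⁻¹ = V·s·A⁻¹ = kg·m²·s⁻²·A⁻²
  82.6 μH:  H = V·s·A⁻¹ = kg·m²·s⁻²·A⁻²
  113 s·V/A:  V·s·A⁻¹ = J·C⁻¹·s·A⁻¹ = kg·m²·s⁻²·A⁻²
Every term reduces to kg·m²·s⁻²·A⁻².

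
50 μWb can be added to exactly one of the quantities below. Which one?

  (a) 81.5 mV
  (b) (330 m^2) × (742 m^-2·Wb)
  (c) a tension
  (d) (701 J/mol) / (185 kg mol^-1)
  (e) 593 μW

(b)

Reference: Wb = V·s = kg·m²·s⁻²·A⁻¹.
Each option:
  (a) V = J·C⁻¹ = kg·m²·s⁻³·A⁻¹
  (b) [m²] · [kg·s⁻²·A⁻¹] = kg·m²·s⁻²·A⁻¹  ← same
  (c) [tension] = kg·m·s⁻²
  (d) [kg·m²·s⁻²·mol⁻¹] / [kg·mol⁻¹] = m²·s⁻²
  (e) W = J·s⁻¹ = kg·m²·s⁻³
Only (b) matches kg·m²·s⁻²·A⁻¹.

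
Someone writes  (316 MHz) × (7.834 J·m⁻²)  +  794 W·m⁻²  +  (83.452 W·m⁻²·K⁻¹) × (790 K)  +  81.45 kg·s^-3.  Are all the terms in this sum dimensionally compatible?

In SI base units:
  (316 MHz) × (7.834 J·m⁻²):  [s⁻¹] · [kg·s⁻²] = kg·s⁻³
  794 W·m⁻²:  W·m⁻² = J·s⁻¹·m⁻² = kg·s⁻³
  (83.452 W·m⁻²·K⁻¹) × (790 K):  [kg·s⁻³·K⁻¹] · [K] = kg·s⁻³
  81.45 kg·s^-3:  kg·s⁻³
Every term reduces to kg·s⁻³.

Yes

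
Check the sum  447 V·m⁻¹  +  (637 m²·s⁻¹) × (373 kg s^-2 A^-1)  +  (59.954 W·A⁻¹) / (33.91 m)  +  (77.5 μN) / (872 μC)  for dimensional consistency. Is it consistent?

Work out the base dimensions of each:
  447 V·m⁻¹:  V·m⁻¹ = J·C⁻¹·m⁻¹ = kg·m·s⁻³·A⁻¹
  (637 m²·s⁻¹) × (373 kg s^-2 A^-1):  [m²·s⁻¹] · [kg·s⁻²·A⁻¹] = kg·m²·s⁻³·A⁻¹
  (59.954 W·A⁻¹) / (33.91 m):  [kg·m²·s⁻³·A⁻¹] / [m] = kg·m·s⁻³·A⁻¹
  (77.5 μN) / (872 μC):  [kg·m·s⁻²] / [s·A] = kg·m·s⁻³·A⁻¹
The terms do not share a single dimension (kg·m²·s⁻³·A⁻¹ vs kg·m·s⁻³·A⁻¹).

No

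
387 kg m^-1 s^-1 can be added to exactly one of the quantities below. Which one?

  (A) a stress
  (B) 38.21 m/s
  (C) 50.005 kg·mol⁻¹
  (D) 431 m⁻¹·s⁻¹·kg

Reference: kg·m⁻¹·s⁻¹.
Each option:
  (A) [stress] = kg·m⁻¹·s⁻²
  (B) m·s⁻¹
  (C) kg·mol⁻¹
  (D) kg·m⁻¹·s⁻¹  ← same
Only (D) matches kg·m⁻¹·s⁻¹.

(D)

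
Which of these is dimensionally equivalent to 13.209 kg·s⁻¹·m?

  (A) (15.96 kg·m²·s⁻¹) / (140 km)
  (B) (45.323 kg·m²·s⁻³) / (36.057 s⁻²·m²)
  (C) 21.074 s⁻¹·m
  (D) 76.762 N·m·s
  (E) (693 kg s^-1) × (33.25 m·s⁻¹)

(A)

Reference: kg·m·s⁻¹.
Each option:
  (A) [kg·m²·s⁻¹] / [m] = kg·m·s⁻¹  ← same
  (B) [kg·m²·s⁻³] / [m²·s⁻²] = kg·s⁻¹
  (C) m·s⁻¹
  (D) N·m·s = kg·m·s⁻²·m·s = kg·m²·s⁻¹
  (E) [kg·s⁻¹] · [m·s⁻¹] = kg·m·s⁻²
Only (A) matches kg·m·s⁻¹.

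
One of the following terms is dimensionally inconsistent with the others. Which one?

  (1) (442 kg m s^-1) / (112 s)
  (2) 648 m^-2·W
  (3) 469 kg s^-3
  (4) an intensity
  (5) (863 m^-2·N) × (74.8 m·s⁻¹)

Work out the base dimensions of each:
  (1) [kg·m·s⁻¹] / [s] = kg·m·s⁻²
  (2) W·m⁻² = J·s⁻¹·m⁻² = kg·s⁻³
  (3) kg·s⁻³
  (4) [intensity] = kg·s⁻³
  (5) [kg·m⁻¹·s⁻²] · [m·s⁻¹] = kg·s⁻³
All reduce to kg·s⁻³ except (1), which is kg·m·s⁻².

(1)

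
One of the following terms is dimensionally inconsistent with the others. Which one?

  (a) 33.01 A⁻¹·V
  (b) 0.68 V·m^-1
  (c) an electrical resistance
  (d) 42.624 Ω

Dimensions:
  (a) V·A⁻¹ = J·C⁻¹·A⁻¹ = kg·m²·s⁻³·A⁻²
  (b) V·m⁻¹ = J·C⁻¹·m⁻¹ = kg·m·s⁻³·A⁻¹
  (c) [electrical resistance] = kg·m²·s⁻³·A⁻²
  (d) Ω = V·A⁻¹ = kg·m²·s⁻³·A⁻²
All reduce to kg·m²·s⁻³·A⁻² except (b), which is kg·m·s⁻³·A⁻¹.

(b)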